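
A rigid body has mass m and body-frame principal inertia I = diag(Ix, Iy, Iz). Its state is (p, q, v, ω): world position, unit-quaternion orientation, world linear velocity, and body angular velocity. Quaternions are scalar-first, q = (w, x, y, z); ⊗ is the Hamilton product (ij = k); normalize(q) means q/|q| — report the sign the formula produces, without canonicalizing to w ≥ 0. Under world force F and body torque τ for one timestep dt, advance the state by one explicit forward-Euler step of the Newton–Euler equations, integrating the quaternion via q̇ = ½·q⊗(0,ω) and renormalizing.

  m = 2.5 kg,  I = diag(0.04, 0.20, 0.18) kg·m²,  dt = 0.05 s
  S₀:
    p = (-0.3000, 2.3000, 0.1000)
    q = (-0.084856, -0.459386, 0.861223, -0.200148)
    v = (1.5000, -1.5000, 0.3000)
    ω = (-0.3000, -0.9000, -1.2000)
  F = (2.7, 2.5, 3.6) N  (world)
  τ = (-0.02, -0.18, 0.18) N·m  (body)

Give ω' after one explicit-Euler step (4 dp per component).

(τ − ω×Iω)/I = (0.0400, -0.6480, 0.7600)
new body rate ω' = (-0.2980, -0.9324, -1.1620)

ω' = (-0.2980, -0.9324, -1.1620)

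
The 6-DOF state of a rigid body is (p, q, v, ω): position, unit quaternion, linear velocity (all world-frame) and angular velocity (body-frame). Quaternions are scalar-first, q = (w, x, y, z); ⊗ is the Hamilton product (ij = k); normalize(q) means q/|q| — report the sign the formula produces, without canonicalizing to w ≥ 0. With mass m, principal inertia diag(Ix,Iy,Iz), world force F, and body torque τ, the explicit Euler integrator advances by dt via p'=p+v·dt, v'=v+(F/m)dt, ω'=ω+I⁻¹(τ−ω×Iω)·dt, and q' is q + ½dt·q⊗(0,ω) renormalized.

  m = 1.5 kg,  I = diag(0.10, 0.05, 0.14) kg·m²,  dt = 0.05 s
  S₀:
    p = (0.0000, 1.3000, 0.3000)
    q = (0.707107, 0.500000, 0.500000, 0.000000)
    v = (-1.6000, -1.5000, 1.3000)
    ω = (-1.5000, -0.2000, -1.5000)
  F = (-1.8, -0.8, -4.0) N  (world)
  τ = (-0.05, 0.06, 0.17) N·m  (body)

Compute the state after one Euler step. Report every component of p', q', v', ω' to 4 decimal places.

p' = (-0.0800, 1.2250, 0.3650)
q' = (0.7273, 0.4541, 0.5145, -0.0103)
v' = (-1.6600, -1.5267, 1.1667)
ω' = (-1.5385, -0.0500, -1.4339)

new position p' = (-0.0800, 1.2250, 0.3650)
new velocity v' = (-1.6600, -1.5267, 1.1667)
precession coupling ω×(Iω) = (0.0270, -0.0900, -0.0150)
α = I⁻¹(τ − ω×Iω) = (-0.7700, 3.0000, 1.3214)
new body rate ω' = (-1.5385, -0.0500, -1.4339)
q⊗(0,ω) = (0.8500000, -1.8106605, 0.6085786, -0.4106605)
q' = normalize(q + ½dt·q⊗(0,ω)) = (0.7273, 0.4541, 0.5145, -0.0103)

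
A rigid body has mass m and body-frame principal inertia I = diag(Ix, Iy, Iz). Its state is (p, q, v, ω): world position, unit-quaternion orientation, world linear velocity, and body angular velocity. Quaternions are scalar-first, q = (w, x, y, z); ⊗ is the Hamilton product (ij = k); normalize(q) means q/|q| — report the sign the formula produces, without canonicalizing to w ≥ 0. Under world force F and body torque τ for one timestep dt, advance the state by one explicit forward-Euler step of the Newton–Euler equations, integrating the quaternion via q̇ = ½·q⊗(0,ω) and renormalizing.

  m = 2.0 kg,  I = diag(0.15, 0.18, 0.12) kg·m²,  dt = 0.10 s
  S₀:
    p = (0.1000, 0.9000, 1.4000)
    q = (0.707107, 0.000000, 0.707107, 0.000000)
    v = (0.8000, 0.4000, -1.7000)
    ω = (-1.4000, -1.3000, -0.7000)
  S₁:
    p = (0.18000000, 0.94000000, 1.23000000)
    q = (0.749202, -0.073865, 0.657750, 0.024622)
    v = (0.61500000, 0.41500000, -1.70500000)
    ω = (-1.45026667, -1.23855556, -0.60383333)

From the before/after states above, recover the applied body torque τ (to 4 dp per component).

τ = (-0.1300, 0.1400, 0.1700)

Δω = ω₁−ω₀ = (-0.05026667, 0.06144444, 0.09616667)
I·α + gyro = (-0.1300, 0.1400, 0.1700)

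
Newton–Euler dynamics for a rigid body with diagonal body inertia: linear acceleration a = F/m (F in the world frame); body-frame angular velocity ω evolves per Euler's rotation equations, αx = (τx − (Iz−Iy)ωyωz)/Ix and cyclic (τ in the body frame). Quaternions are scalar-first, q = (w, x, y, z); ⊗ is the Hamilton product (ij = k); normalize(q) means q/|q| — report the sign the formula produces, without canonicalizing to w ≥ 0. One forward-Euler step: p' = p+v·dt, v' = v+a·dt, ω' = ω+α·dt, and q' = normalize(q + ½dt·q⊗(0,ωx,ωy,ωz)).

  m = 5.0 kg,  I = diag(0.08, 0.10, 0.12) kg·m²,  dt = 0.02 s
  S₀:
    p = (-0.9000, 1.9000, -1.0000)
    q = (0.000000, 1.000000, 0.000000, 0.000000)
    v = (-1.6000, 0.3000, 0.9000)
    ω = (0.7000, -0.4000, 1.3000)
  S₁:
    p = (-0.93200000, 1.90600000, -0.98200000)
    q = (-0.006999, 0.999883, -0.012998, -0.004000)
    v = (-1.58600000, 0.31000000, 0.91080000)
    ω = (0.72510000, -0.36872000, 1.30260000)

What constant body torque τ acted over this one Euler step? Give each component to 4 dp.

τ = (0.0900, 0.1200, 0.0100)

rate change Δω = (0.02510000, 0.03128000, 0.00260000)
ω₀×(Iω₀) = (-0.0104, -0.0364, -0.0056)
I·α + gyro = (0.0900, 0.1200, 0.0100)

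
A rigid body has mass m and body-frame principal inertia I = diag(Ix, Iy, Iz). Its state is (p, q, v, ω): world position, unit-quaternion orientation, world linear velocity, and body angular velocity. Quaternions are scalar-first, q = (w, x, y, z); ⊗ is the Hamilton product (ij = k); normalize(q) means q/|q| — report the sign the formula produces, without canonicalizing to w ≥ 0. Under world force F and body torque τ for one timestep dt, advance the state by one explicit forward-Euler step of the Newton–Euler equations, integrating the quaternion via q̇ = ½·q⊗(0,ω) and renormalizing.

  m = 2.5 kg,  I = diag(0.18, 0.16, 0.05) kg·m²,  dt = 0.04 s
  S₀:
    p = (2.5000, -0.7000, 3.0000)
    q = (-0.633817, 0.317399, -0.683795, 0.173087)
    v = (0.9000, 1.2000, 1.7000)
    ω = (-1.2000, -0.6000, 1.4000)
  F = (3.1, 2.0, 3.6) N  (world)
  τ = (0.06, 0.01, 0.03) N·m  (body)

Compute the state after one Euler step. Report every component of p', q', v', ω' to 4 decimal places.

p' = (2.5360, -0.6520, 3.0680)
q' = (-0.6388, 0.3153, -0.6887, 0.1350)
v' = (0.9496, 1.2320, 1.7576)
ω' = (-1.2072, -0.5429, 1.4355)

p + v·dt = (2.5360, -0.6520, 3.0680)
new velocity v' = (0.9496, 1.2320, 1.7576)
α = I⁻¹(τ − ω×Iω) = (-0.1800, 1.4275, 0.8880)
ω + α·dt = (-1.2072, -0.5429, 1.4355)
Hamilton product q⊗(0,ω) = (-0.2717200, -0.0928804, -0.2717728, -1.8983372)
updated quaternion q' = (-0.6388, 0.3153, -0.6887, 0.1350)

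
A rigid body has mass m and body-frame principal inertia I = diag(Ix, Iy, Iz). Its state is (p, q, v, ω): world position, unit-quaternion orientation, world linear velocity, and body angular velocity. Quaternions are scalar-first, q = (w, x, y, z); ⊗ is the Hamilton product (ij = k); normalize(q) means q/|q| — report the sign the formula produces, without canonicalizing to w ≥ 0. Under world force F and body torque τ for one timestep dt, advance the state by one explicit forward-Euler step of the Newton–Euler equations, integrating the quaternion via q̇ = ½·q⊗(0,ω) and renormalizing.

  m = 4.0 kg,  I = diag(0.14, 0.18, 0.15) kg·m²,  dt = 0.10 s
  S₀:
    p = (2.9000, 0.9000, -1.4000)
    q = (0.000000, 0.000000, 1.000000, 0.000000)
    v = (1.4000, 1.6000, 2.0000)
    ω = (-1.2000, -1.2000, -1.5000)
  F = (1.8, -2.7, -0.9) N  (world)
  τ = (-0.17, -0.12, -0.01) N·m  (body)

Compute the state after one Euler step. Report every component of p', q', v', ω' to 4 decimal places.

p' = (3.0400, 1.0600, -1.2000)
q' = (0.0596, -0.0745, 0.9936, 0.0596)
v' = (1.4450, 1.5325, 1.9775)
ω' = (-1.2829, -1.2567, -1.5451)

a = F/m = (0.4500, -0.6750, -0.2250)
p + v·dt = (3.0400, 1.0600, -1.2000)
v + (F/m)dt = (1.4450, 1.5325, 1.9775)
gyro term ω×Iω = (-0.0540, -0.0180, 0.0576)
angular accel α = (-0.8286, -0.5667, -0.4507)
ω' = ω + α·dt = (-1.2829, -1.2567, -1.5451)
2q̇ = q⊗(0,ω) = (1.2000000, -1.5000000, 0.0000000, 1.2000000)
updated quaternion q' = (0.0596, -0.0745, 0.9936, 0.0596)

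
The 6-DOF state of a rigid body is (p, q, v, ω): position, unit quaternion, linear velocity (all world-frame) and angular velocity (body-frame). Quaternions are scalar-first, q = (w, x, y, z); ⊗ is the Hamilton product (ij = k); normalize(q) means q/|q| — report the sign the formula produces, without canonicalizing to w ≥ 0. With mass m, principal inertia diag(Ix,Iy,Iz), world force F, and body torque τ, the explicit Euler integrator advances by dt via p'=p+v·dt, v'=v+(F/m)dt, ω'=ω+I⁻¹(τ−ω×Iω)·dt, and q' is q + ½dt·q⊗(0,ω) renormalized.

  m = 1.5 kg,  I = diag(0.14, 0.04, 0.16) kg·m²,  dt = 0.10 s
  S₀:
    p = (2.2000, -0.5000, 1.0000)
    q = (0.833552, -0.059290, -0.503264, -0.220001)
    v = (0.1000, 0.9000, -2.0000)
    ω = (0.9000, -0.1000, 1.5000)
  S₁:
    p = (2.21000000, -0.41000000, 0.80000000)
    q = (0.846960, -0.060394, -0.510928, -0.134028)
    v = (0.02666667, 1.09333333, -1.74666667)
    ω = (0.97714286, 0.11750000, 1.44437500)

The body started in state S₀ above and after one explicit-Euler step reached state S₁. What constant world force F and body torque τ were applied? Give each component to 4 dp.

F = (-1.1000, 2.9000, 3.8000)
τ = (0.0900, 0.0600, -0.0800)

rate change Δω = (0.07714286, 0.21750000, -0.05562500)
ω₀×(Iω₀) = (-0.0180, -0.0270, 0.0090)
I·α + gyro = (0.0900, 0.0600, -0.0800)
Δv = v₁−v₀ = (-0.07333333, 0.19333333, 0.25333333)
m·(v₁−v₀)/dt = (-1.1000, 2.9000, 3.8000)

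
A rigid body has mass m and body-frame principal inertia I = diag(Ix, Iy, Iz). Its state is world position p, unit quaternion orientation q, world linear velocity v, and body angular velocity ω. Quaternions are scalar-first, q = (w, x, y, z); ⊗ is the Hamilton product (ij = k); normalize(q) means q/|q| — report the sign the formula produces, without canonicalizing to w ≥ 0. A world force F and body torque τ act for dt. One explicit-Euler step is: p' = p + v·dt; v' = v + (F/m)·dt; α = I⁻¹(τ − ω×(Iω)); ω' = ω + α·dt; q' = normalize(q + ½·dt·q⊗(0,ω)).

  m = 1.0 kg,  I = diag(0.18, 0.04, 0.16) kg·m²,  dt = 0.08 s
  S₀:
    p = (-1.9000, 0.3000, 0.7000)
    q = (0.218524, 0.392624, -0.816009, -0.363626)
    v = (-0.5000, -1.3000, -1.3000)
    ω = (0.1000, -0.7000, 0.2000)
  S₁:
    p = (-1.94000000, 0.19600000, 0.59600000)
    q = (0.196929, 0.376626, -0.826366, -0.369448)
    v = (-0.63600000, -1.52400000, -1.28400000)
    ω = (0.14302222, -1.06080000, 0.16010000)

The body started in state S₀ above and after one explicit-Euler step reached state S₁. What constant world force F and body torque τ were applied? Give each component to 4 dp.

F = (-1.7000, -2.8000, 0.2000)
τ = (0.0800, -0.1800, -0.0700)

Δv = v₁−v₀ = (-0.13600000, -0.22400000, 0.01600000)
m·(v₁−v₀)/dt = (-1.7000, -2.8000, 0.2000)
Δω = ω₁−ω₀ = (0.04302222, -0.36080000, -0.03990000)
I·α + gyro = (0.0800, -0.1800, -0.0700)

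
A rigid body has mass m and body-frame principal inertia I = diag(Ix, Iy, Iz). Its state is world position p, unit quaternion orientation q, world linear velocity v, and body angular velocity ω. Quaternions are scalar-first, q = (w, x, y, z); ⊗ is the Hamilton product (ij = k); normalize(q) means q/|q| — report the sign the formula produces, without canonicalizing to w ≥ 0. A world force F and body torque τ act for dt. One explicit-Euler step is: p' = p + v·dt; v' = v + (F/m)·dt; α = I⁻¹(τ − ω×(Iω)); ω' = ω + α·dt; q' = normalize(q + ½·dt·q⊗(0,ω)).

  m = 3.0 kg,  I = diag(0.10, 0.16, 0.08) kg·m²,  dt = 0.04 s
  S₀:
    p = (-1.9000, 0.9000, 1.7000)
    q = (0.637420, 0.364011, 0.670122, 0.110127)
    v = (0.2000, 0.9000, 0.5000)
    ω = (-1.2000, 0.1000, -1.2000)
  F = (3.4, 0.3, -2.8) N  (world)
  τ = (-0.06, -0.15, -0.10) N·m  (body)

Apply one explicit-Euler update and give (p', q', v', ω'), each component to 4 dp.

a = (1.1333, 0.1000, -0.9333)
p + v·dt = (-1.8920, 0.9360, 1.7200)
new velocity v' = (0.2453, 0.9040, 0.4627)
(τ − ω×Iω)/I = (-0.6960, -1.1175, -1.1600)
new body rate ω' = (-1.2278, 0.0553, -1.2464)
Hamilton product q⊗(0,ω) = (0.5019534, -1.5800631, 0.3684028, 0.0756435)
q' = normalize(q + ½dt·q⊗(0,ω)) = (0.6471, 0.3322, 0.6771, 0.1116)

p' = (-1.8920, 0.9360, 1.7200)
q' = (0.6471, 0.3322, 0.6771, 0.1116)
v' = (0.2453, 0.9040, 0.4627)
ω' = (-1.2278, 0.0553, -1.2464)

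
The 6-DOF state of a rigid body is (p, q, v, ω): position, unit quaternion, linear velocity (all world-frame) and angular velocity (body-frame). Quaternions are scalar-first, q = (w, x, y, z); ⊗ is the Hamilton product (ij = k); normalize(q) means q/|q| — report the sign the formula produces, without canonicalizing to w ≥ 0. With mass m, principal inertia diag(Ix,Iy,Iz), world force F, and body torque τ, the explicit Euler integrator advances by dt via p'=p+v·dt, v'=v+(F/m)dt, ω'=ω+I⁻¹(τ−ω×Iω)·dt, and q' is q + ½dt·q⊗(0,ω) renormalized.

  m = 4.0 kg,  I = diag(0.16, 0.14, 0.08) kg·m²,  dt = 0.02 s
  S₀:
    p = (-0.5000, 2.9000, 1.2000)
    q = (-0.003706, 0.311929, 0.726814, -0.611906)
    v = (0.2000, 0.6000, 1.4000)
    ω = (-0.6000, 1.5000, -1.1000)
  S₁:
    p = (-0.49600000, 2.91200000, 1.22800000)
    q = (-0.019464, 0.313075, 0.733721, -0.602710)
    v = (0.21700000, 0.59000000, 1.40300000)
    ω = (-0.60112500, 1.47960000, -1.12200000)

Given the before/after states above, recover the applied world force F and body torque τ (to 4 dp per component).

Δv = v₁−v₀ = (0.01700000, -0.01000000, 0.00300000)
F = m·Δv/dt = (3.4000, -2.0000, 0.6000)
ω₁ − ω₀ = (-0.00112500, -0.02040000, -0.02200000)
τ = I·(Δω/dt) + ω₀×(Iω₀) = (0.0900, -0.0900, -0.0700)

F = (3.4000, -2.0000, 0.6000)
τ = (0.0900, -0.0900, -0.0700)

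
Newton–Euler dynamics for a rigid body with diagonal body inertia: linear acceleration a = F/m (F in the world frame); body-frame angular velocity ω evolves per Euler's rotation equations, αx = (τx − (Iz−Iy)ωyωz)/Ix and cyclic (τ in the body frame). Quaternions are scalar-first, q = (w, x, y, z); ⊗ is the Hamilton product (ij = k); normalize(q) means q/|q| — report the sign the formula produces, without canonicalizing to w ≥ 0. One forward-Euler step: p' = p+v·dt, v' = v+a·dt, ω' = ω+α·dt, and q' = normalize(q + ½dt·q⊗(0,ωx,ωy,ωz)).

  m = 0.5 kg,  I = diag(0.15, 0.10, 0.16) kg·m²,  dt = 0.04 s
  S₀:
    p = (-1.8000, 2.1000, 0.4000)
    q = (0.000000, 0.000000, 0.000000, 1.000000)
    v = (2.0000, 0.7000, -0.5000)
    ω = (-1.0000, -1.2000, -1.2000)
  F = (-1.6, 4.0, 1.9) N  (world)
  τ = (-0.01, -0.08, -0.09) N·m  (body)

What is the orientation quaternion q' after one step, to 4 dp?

q' = (0.0240, 0.0240, -0.0200, 0.9992)

Hamilton product q⊗(0,ω) = (1.2000000, 1.2000000, -1.0000000, 0.0000000)
updated quaternion q' = (0.0240, 0.0240, -0.0200, 0.9992)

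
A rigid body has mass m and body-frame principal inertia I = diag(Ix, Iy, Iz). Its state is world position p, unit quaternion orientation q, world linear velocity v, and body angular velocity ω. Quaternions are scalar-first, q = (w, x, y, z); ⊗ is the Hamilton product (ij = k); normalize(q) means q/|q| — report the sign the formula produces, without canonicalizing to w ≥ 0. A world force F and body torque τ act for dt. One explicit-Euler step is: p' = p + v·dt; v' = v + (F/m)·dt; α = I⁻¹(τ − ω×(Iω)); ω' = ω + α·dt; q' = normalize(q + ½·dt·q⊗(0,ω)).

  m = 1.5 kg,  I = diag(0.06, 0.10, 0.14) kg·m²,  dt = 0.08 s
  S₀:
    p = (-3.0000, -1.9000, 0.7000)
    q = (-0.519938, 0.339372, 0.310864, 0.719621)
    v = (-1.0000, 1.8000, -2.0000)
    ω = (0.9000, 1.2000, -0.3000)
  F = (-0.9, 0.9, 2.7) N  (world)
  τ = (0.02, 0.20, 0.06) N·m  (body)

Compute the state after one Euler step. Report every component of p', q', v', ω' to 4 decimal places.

p + v·dt = (-3.0800, -1.7560, 0.5400)
v + (F/m)dt = (-1.0480, 1.8480, -1.8560)
ω×(Iω) gyroscopic = (-0.0144, 0.0216, 0.0432)
angular accel α = (0.5733, 1.7840, 0.1200)
ω' = ω + α·dt = (0.9459, 1.3427, -0.2904)
2q̇ = q⊗(0,ω) = (-0.4625853, -1.4247486, 0.1255449, 0.2834502)
q' = normalize(q + ½dt·q⊗(0,ω)) = (-0.5374, 0.2819, 0.3153, 0.7296)

p' = (-3.0800, -1.7560, 0.5400)
q' = (-0.5374, 0.2819, 0.3153, 0.7296)
v' = (-1.0480, 1.8480, -1.8560)
ω' = (0.9459, 1.3427, -0.2904)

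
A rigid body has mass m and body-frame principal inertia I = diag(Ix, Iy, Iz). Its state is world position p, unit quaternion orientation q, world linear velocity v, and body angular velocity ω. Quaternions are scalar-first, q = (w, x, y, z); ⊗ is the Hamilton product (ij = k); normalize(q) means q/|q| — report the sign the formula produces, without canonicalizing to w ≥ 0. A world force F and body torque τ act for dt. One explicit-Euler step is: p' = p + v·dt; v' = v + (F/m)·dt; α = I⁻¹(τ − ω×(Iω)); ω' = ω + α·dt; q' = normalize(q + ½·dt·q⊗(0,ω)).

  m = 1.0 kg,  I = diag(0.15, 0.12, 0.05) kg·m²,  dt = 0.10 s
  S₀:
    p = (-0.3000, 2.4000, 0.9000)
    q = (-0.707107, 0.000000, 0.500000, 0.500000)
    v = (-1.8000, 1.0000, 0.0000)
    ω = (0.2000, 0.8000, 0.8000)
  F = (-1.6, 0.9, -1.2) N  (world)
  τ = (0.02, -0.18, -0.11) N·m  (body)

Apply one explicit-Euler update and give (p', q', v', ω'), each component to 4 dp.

p' = (-0.4800, 2.5000, 0.9000)
q' = (-0.7459, -0.0071, 0.4759, 0.4659)
v' = (-1.9600, 1.0900, -0.1200)
ω' = (0.2432, 0.6367, 0.5896)

a = F/m = (-1.6000, 0.9000, -1.2000)
p + v·dt = (-0.4800, 2.5000, 0.9000)
v' = v + a·dt = (-1.9600, 1.0900, -0.1200)
gyro term ω×Iω = (-0.0448, 0.0160, -0.0048)
(τ − ω×Iω)/I = (0.4320, -1.6333, -2.1040)
ω + α·dt = (0.2432, 0.6367, 0.5896)
q⊗(0,ω) = (-0.8000000, -0.1414214, -0.4656856, -0.6656856)
q + ½dt·q⊗(0,ω), renormalized = (-0.7459, -0.0071, 0.4759, 0.4659)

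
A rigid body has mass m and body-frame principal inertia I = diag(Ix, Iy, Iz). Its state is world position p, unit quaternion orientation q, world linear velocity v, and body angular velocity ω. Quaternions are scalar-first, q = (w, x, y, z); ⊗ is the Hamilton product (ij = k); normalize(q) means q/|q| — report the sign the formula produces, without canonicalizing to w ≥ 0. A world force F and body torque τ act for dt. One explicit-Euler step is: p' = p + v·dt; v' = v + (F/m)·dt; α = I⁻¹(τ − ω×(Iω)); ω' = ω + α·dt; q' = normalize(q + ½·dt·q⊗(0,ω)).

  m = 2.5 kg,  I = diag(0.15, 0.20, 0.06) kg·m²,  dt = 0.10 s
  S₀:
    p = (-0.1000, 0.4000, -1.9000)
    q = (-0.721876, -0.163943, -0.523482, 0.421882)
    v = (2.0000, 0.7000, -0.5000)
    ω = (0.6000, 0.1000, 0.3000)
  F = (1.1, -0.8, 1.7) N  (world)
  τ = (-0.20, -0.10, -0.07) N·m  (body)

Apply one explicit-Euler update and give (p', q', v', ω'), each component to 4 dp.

angular accel α = (-1.3053, -0.5810, -1.2167)
new body rate ω' = (0.4695, 0.0419, 0.1783)
Hamilton product q⊗(0,ω) = (0.0241494, -0.6323584, 0.2301245, 0.0811321)
q + ½dt·q⊗(0,ω), renormalized = (-0.7203, -0.1954, -0.5117, 0.4257)
linear accel F/m = (0.4400, -0.3200, 0.6800)
p' = p + v·dt = (0.1000, 0.4700, -1.9500)
v + (F/m)dt = (2.0440, 0.6680, -0.4320)

p' = (0.1000, 0.4700, -1.9500)
q' = (-0.7203, -0.1954, -0.5117, 0.4257)
v' = (2.0440, 0.6680, -0.4320)
ω' = (0.4695, 0.0419, 0.1783)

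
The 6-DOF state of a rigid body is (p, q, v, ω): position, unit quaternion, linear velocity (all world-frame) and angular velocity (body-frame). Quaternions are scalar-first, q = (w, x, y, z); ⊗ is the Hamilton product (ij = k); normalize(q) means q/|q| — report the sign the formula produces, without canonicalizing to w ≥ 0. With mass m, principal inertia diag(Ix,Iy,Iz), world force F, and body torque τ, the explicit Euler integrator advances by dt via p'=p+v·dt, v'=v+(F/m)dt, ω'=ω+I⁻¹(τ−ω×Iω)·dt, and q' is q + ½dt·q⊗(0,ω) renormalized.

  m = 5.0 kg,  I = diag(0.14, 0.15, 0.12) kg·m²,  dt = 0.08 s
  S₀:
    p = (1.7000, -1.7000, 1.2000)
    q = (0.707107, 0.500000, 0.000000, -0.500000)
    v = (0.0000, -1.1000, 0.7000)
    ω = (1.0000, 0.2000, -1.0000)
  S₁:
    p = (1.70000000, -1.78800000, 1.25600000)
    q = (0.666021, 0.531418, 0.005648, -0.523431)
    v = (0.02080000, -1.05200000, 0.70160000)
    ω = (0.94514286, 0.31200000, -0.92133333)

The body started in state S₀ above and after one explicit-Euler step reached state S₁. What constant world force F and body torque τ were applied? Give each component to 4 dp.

F = (1.3000, 3.0000, 0.1000)
τ = (-0.0900, 0.1900, 0.1200)

Δv = v₁−v₀ = (0.02080000, 0.04800000, 0.00160000)
m·(v₁−v₀)/dt = (1.3000, 3.0000, 0.1000)
Δω = ω₁−ω₀ = (-0.05485714, 0.11200000, 0.07866667)
τ = I·(Δω/dt) + ω₀×(Iω₀) = (-0.0900, 0.1900, 0.1200)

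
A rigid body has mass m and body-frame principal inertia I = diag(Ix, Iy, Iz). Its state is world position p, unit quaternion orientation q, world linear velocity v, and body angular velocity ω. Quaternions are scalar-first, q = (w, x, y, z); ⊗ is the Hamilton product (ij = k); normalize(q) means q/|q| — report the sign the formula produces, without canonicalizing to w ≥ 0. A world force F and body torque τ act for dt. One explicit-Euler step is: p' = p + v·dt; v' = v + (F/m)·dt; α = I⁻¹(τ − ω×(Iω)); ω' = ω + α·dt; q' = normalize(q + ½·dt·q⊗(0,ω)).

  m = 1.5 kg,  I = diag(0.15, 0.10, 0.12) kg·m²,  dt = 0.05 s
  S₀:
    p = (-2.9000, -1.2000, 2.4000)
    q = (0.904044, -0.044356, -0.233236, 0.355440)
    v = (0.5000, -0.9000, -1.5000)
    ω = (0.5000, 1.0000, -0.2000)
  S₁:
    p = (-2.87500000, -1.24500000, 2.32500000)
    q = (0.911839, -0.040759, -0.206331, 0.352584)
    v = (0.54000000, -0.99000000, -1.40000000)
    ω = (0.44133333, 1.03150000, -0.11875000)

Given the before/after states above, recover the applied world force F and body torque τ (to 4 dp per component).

F = (1.2000, -2.7000, 3.0000)
τ = (-0.1800, 0.0600, 0.1700)

rate change Δω = (-0.05866667, 0.03150000, 0.08125000)
precession coupling = (-0.0040, -0.0030, -0.0250)
I·α + gyro = (-0.1800, 0.0600, 0.1700)
Δv = v₁−v₀ = (0.04000000, -0.09000000, 0.10000000)
m·(v₁−v₀)/dt = (1.2000, -2.7000, 3.0000)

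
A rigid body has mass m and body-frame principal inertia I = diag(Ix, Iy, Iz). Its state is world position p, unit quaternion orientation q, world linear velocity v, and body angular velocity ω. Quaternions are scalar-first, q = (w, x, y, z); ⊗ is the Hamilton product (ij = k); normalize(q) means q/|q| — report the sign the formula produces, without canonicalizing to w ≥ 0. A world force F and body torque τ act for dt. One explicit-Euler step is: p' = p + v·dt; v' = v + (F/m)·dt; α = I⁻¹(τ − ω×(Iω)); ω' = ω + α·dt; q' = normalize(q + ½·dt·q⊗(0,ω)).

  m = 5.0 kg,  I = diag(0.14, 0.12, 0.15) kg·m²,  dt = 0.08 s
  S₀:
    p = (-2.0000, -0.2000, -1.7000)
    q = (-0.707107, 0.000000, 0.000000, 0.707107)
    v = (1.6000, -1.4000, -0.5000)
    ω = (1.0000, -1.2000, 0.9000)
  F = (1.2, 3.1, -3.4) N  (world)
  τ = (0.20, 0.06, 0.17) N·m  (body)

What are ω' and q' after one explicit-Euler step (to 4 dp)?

ω' = (1.1328, -1.1540, 0.9779)
q' = (-0.7307, 0.0056, 0.0621, 0.6799)

angular accel α = (1.6600, 0.5750, 0.9733)
ω + α·dt = (1.1328, -1.1540, 0.9779)
Hamilton product q⊗(0,ω) = (-0.6363963, 0.1414214, 1.5556354, -0.6363963)
q' = normalize(q + ½dt·q⊗(0,ω)) = (-0.7307, 0.0056, 0.0621, 0.6799)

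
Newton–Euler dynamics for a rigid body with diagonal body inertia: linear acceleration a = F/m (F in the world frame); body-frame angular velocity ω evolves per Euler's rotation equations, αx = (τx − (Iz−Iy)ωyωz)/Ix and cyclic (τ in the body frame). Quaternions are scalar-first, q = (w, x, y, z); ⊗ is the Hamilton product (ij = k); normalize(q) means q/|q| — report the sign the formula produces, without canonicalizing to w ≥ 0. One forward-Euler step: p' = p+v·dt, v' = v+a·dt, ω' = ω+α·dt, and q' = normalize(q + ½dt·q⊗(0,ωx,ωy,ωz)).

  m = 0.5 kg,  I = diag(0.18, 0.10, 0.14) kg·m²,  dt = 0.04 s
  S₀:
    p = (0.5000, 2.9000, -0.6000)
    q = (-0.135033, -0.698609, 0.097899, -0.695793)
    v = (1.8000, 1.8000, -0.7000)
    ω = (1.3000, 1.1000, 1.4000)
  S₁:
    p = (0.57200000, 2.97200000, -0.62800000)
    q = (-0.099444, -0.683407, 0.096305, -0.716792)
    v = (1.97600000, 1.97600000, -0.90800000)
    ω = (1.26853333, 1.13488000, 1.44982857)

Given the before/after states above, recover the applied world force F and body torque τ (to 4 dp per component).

Δv = v₁−v₀ = (0.17600000, 0.17600000, -0.20800000)
F = m·Δv/dt = (2.2000, 2.2000, -2.6000)
Δω = ω₁−ω₀ = (-0.03146667, 0.03488000, 0.04982857)
precession coupling = (0.0616, 0.0728, -0.1144)
τ = I·(Δω/dt) + ω₀×(Iω₀) = (-0.0800, 0.1600, 0.0600)

F = (2.2000, 2.2000, -2.6000)
τ = (-0.0800, 0.1600, 0.0600)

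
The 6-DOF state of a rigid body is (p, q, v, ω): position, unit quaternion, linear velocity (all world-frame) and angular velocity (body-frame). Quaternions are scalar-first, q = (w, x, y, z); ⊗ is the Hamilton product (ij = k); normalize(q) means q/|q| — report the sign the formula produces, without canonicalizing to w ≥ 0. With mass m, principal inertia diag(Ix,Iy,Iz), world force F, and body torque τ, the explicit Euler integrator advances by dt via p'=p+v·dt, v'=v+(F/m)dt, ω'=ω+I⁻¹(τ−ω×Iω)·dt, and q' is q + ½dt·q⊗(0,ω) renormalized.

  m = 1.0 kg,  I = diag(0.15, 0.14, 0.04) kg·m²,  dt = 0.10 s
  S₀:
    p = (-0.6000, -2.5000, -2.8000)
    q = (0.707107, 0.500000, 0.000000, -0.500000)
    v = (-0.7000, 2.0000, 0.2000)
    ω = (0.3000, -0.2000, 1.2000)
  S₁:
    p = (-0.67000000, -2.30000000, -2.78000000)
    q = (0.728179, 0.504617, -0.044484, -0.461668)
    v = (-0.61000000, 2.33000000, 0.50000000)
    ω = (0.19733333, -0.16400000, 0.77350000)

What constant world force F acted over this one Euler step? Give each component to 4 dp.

F = (0.9000, 3.3000, 3.0000)

velocity change Δv = (0.09000000, 0.33000000, 0.30000000)
m·(v₁−v₀)/dt = (0.9000, 3.3000, 3.0000)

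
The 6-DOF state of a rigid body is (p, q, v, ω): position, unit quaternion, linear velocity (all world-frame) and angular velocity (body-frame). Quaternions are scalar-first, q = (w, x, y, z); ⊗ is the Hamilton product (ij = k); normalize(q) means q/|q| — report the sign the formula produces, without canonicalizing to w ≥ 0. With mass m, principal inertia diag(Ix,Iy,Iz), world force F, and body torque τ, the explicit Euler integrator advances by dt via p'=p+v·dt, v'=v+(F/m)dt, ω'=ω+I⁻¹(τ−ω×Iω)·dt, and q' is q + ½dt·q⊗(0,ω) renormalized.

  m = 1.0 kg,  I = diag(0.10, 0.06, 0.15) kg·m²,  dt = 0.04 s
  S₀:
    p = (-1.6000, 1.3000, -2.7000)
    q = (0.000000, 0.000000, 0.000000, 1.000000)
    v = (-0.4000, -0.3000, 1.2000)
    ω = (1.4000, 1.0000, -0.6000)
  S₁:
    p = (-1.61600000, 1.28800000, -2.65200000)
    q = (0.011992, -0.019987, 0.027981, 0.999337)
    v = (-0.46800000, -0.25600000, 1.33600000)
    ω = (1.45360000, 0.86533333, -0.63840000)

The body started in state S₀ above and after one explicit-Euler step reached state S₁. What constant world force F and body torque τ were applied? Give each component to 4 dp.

Δω = ω₁−ω₀ = (0.05360000, -0.13466667, -0.03840000)
precession coupling = (-0.0540, 0.0420, -0.0560)
I·α + gyro = (0.0800, -0.1600, -0.2000)
v₁ − v₀ = (-0.06800000, 0.04400000, 0.13600000)
m·(v₁−v₀)/dt = (-1.7000, 1.1000, 3.4000)

F = (-1.7000, 1.1000, 3.4000)
τ = (0.0800, -0.1600, -0.2000)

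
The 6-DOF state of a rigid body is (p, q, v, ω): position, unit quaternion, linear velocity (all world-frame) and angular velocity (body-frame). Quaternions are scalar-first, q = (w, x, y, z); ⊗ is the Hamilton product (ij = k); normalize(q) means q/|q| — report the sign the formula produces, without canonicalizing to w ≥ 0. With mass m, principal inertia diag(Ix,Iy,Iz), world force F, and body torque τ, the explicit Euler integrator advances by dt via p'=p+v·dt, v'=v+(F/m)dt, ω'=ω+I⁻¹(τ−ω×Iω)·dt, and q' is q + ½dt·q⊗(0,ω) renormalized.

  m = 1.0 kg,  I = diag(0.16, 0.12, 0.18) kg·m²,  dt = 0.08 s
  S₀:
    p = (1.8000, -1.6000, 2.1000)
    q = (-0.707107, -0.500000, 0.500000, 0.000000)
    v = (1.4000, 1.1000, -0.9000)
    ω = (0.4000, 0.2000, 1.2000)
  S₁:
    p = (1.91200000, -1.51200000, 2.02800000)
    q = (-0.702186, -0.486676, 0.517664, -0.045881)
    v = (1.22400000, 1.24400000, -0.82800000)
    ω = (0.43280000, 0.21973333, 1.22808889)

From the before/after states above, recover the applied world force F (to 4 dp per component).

v₁ − v₀ = (-0.17600000, 0.14400000, 0.07200000)
m·(v₁−v₀)/dt = (-2.2000, 1.8000, 0.9000)

F = (-2.2000, 1.8000, 0.9000)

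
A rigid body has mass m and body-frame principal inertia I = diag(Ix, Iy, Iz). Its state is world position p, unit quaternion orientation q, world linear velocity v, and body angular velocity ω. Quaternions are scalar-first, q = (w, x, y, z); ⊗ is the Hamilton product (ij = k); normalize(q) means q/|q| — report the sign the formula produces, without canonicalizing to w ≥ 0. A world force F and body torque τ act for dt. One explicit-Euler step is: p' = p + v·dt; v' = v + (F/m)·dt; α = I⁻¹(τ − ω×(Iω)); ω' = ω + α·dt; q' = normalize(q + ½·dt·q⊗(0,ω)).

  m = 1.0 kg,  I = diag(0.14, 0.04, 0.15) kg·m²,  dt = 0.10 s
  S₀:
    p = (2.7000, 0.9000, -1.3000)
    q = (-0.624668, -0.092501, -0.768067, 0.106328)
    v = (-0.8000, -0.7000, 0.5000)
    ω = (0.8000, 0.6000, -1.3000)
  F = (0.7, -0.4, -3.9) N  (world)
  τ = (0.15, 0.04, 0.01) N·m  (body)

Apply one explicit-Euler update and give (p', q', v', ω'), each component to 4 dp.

ω×(Iω) gyroscopic = (-0.0858, 0.0104, -0.0480)
angular accel α = (1.6843, 0.7400, 0.3867)
new body rate ω' = (0.9684, 0.6740, -1.2613)
2q̇ = q⊗(0,ω) = (0.6730674, 0.4349559, -0.4099897, 1.3710214)
updated quaternion q' = (-0.5890, -0.0705, -0.7859, 0.1743)
p' = p + v·dt = (2.6200, 0.8300, -1.2500)
v + (F/m)dt = (-0.7300, -0.7400, 0.1100)

p' = (2.6200, 0.8300, -1.2500)
q' = (-0.5890, -0.0705, -0.7859, 0.1743)
v' = (-0.7300, -0.7400, 0.1100)
ω' = (0.9684, 0.6740, -1.2613)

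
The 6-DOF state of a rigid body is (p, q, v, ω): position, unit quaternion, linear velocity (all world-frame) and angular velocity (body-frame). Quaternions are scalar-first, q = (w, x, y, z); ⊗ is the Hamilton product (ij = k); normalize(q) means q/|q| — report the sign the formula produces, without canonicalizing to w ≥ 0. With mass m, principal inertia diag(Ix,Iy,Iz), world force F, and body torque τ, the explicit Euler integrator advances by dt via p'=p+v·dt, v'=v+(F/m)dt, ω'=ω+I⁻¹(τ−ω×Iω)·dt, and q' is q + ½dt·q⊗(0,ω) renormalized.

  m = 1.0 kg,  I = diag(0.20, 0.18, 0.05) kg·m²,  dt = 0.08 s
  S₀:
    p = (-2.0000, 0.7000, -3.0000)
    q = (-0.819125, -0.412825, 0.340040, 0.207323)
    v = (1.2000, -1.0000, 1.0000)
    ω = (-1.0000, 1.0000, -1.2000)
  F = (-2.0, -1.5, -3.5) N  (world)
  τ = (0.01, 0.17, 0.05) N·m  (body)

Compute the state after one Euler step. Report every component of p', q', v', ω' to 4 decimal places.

linear accel F/m = (-2.0000, -1.5000, -3.5000)
new position p' = (-1.9040, 0.6200, -2.9200)
v + (F/m)dt = (1.0400, -1.1200, 0.7200)
gyro term ω×Iω = (0.1560, 0.1800, 0.0200)
α = I⁻¹(τ − ω×Iω) = (-0.7300, -0.0556, 0.6000)
ω + α·dt = (-1.0584, 0.9956, -1.1520)
q⊗(0,ω) = (-0.5040774, 0.2037540, -1.5218380, 0.9101650)
q' = normalize(q + ½dt·q⊗(0,ω)) = (-0.8370, -0.4036, 0.2784, 0.2431)

p' = (-1.9040, 0.6200, -2.9200)
q' = (-0.8370, -0.4036, 0.2784, 0.2431)
v' = (1.0400, -1.1200, 0.7200)
ω' = (-1.0584, 0.9956, -1.1520)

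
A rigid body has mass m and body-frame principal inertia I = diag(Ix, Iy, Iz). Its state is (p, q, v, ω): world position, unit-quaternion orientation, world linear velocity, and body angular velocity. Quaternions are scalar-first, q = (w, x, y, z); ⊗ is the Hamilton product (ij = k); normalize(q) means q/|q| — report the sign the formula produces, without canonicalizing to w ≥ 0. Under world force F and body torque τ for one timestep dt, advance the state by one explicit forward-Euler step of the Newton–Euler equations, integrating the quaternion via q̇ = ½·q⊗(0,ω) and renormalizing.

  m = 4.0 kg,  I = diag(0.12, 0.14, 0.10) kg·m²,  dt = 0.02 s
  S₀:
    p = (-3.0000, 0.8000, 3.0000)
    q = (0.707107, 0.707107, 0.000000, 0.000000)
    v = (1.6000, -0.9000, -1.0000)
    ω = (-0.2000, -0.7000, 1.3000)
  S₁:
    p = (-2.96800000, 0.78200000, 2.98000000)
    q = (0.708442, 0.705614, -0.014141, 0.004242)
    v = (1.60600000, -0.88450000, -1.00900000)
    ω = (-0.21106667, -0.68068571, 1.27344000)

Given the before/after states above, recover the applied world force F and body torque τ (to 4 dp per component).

F = (1.2000, 3.1000, -1.8000)
τ = (-0.0300, 0.1300, -0.1300)

v₁ − v₀ = (0.00600000, 0.01550000, -0.00900000)
m·(v₁−v₀)/dt = (1.2000, 3.1000, -1.8000)
rate change Δω = (-0.01106667, 0.01931429, -0.02656000)
precession coupling = (0.0364, -0.0052, 0.0028)
applied torque τ = (-0.0300, 0.1300, -0.1300)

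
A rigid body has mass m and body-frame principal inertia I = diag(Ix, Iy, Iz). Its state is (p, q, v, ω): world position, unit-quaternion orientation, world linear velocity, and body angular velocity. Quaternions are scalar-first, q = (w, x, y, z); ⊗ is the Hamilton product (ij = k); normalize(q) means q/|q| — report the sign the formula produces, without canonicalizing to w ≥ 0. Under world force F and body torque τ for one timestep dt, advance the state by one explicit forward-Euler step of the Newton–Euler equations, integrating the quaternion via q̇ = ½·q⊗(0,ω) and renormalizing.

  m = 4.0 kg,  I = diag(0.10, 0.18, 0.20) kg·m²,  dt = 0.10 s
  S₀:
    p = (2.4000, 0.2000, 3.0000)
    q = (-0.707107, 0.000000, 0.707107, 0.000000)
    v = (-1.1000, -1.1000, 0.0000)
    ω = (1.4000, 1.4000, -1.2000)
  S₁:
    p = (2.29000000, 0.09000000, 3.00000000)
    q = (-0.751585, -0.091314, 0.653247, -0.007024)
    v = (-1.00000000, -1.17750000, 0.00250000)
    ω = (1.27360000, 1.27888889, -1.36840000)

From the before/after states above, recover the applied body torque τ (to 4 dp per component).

τ = (-0.1600, -0.0500, -0.1800)

Δω = ω₁−ω₀ = (-0.12640000, -0.12111111, -0.16840000)
ω₀×(Iω₀) = (-0.0336, 0.1680, 0.1568)
τ = I·(Δω/dt) + ω₀×(Iω₀) = (-0.1600, -0.0500, -0.1800)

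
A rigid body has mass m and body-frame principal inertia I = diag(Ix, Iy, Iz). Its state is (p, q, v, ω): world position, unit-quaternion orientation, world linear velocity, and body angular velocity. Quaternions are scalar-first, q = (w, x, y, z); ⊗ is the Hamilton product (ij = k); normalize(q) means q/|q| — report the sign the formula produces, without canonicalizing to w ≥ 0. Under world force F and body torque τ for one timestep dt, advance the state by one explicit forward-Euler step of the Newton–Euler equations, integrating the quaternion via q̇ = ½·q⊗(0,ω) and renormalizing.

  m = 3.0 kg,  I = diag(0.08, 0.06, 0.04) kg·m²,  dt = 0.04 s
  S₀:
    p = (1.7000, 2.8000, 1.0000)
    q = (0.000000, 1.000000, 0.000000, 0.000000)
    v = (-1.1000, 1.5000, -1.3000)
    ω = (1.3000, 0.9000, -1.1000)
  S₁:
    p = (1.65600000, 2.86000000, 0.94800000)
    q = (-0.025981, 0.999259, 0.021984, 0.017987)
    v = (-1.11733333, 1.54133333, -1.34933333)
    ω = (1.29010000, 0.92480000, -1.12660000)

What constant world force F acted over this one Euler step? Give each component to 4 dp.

v₁ − v₀ = (-0.01733333, 0.04133333, -0.04933333)
applied force F = (-1.3000, 3.1000, -3.7000)

F = (-1.3000, 3.1000, -3.7000)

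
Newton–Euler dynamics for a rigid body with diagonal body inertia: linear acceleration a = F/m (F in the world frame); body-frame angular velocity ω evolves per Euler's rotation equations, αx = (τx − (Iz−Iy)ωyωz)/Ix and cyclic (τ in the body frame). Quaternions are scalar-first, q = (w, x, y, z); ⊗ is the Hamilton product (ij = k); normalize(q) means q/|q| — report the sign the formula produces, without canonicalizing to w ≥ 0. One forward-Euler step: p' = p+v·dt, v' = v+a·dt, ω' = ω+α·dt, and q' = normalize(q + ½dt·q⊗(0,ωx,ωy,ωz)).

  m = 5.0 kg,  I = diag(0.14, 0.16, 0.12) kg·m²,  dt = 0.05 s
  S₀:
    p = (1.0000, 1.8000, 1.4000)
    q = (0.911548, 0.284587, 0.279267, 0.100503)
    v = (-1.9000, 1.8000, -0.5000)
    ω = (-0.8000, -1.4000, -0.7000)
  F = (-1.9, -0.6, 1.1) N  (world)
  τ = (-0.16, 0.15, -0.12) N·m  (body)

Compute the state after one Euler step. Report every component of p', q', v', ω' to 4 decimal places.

p' = (0.9050, 1.8900, 1.3750)
q' = (0.9279, 0.2647, 0.2501, 0.0801)
v' = (-1.9190, 1.7940, -0.4890)
ω' = (-0.8431, -1.3566, -0.7593)

precession coupling ω×(Iω) = (-0.0392, 0.0112, 0.0224)
α = I⁻¹(τ − ω×Iω) = (-0.8629, 0.8675, -1.1867)
ω' = ω + α·dt = (-0.8431, -1.3566, -0.7593)
q⊗(0,ω) = (0.6889955, -0.7840211, -1.1573587, -0.8130918)
q' = normalize(q + ½dt·q⊗(0,ω)) = (0.9279, 0.2647, 0.2501, 0.0801)
new position p' = (0.9050, 1.8900, 1.3750)
v' = v + a·dt = (-1.9190, 1.7940, -0.4890)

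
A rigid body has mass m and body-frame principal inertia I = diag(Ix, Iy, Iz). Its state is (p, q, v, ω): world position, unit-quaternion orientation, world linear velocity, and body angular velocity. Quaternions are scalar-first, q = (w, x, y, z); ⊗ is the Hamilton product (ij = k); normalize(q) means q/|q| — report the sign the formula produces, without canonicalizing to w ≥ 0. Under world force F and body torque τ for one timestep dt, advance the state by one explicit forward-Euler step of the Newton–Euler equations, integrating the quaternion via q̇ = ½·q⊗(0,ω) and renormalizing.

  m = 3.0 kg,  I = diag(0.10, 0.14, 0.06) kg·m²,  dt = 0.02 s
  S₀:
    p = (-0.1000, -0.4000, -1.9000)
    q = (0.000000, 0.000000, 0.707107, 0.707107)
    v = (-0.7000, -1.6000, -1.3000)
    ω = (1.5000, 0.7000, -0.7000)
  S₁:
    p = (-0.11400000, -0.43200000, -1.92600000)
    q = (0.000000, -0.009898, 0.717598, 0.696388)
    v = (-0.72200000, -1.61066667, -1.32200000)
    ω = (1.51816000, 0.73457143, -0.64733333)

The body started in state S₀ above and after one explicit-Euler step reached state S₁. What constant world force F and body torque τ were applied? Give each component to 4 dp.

F = (-3.3000, -1.6000, -3.3000)
τ = (0.1300, 0.2000, 0.2000)

velocity change Δv = (-0.02200000, -0.01066667, -0.02200000)
applied force F = (-3.3000, -1.6000, -3.3000)
rate change Δω = (0.01816000, 0.03457143, 0.05266667)
applied torque τ = (0.1300, 0.2000, 0.2000)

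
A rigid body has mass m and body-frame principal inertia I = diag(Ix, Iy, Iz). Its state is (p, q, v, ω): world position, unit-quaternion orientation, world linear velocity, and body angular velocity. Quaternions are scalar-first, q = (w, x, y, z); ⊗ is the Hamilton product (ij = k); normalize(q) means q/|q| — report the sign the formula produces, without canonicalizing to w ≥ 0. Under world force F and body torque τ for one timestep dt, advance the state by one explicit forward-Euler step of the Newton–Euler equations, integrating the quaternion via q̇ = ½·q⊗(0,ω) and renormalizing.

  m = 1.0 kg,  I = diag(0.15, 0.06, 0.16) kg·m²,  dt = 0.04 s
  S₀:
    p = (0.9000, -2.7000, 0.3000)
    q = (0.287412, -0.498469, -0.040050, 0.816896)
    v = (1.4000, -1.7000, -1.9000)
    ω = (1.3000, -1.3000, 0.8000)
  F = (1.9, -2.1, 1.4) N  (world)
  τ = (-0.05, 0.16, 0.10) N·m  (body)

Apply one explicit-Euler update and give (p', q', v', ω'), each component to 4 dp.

p' = (0.9560, -2.7680, 0.2240)
q' = (0.2860, -0.4700, -0.0183, 0.8348)
v' = (1.4760, -1.7840, -1.8440)
ω' = (1.3144, -1.1864, 0.7870)

ω×(Iω) gyroscopic = (-0.1040, -0.0104, 0.1521)
(τ − ω×Iω)/I = (0.3600, 2.8400, -0.3256)
ω' = ω + α·dt = (1.3144, -1.1864, 0.7870)
Hamilton product q⊗(0,ω) = (-0.0575721, 1.4035604, 1.0871044, 0.9300043)
q' = normalize(q + ½dt·q⊗(0,ω)) = (0.2860, -0.4700, -0.0183, 0.8348)
linear accel F/m = (1.9000, -2.1000, 1.4000)
p + v·dt = (0.9560, -2.7680, 0.2240)
new velocity v' = (1.4760, -1.7840, -1.8440)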